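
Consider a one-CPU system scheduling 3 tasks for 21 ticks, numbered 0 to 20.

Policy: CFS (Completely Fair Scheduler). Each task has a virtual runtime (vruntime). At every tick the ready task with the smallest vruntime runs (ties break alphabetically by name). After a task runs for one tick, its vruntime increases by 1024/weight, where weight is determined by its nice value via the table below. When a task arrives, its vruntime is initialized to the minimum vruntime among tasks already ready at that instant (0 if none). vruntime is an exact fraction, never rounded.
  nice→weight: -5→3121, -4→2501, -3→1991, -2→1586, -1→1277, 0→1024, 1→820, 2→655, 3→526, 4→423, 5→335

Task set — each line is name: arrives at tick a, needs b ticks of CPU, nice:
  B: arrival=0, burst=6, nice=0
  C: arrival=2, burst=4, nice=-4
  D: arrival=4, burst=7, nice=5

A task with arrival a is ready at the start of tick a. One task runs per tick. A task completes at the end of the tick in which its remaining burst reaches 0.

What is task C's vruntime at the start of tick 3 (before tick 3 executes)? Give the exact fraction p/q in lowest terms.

t=0: vr[B=0] → run B
t=1: vr[B=1] → run B
t=2: vr[B=2 C=2] → run B
t=3: vr[B=3 C=2] → run C
t=4: vr[B=3 C=6026/2501 D=6026/2501] → run C
t=5: vr[B=3 C=7050/2501 D=6026/2501] → run D
t=6: vr[B=3 C=7050/2501 D=4579734/837835] → run C
t=7: vr[B=3 C=8074/2501 D=4579734/837835] → run B
t=8: vr[B=4 C=8074/2501 D=4579734/837835] → run C
t=9: vr[B=4 D=4579734/837835] → run B
t=10: vr[B=5 D=4579734/837835] → run B
t=11: vr[D=4579734/837835] → run D
t=12: vr[D=7140758/837835] → run D
t=13: vr[D=9701782/837835] → run D
t=14: vr[D=12262806/837835] → run D
t=15: vr[D=2964766/167567] → run D
t=16: vr[D=17384854/837835] → run D
t=17: (idle)
t=18: (idle)
t=19: (idle)
t=20: (idle)

vruntime(C, start of tick 3) = 2/1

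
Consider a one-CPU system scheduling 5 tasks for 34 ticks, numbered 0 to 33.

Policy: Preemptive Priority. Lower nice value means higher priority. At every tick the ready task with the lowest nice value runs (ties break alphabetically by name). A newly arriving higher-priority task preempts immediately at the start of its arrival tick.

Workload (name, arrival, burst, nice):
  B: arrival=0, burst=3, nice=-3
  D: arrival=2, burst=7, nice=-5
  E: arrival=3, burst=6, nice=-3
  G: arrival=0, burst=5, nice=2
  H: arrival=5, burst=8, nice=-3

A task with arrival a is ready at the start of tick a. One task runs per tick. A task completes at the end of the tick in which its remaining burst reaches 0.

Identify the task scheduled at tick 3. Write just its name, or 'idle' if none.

t=0: ready={B,G} → run B
t=1: ready={B,G} → run B
t=2: ready={B,D,G} → run D
t=3: ready={B,D,E,G} → run D
t=4: ready={B,D,E,G} → run D
t=5: ready={B,D,E,G,H} → run D
t=6: ready={B,D,E,G,H} → run D
t=7: ready={B,D,E,G,H} → run D
t=8: ready={B,D,E,G,H} → run D
t=9: ready={B,E,G,H} → run B
t=10: ready={E,G,H} → run E
t=11: ready={E,G,H} → run E
t=12: ready={E,G,H} → run E
t=13: ready={E,G,H} → run E
t=14: ready={E,G,H} → run E
t=15: ready={E,G,H} → run E
t=16: ready={G,H} → run H
t=17: ready={G,H} → run H
t=18: ready={G,H} → run H
t=19: ready={G,H} → run H
t=20: ready={G,H} → run H
t=21: ready={G,H} → run H
t=22: ready={G,H} → run H
t=23: ready={G,H} → run H
t=24: ready={G} → run G
t=25: ready={G} → run G
t=26: ready={G} → run G
t=27: ready={G} → run G
t=28: ready={G} → run G
t=29: (idle)
t=30: (idle)
t=31: (idle)
t=32: (idle)
t=33: (idle)

running at tick 3 = D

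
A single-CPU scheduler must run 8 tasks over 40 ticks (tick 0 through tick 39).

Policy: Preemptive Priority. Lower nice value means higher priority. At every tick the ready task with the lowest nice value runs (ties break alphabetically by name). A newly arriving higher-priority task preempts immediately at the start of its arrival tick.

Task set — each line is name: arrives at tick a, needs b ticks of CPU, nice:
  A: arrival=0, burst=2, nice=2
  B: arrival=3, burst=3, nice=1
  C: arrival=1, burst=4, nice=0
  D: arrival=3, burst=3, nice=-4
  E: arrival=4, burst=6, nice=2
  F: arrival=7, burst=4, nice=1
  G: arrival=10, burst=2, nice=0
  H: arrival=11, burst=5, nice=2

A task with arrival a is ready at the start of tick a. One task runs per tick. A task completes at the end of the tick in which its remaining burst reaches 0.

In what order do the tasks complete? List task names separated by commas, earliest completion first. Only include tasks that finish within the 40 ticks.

t=0: ready={A} → run A
t=1: ready={A,C} → run C
t=2: ready={A,C} → run C
t=3: ready={A,B,C,D} → run D
t=4: ready={A,B,C,D,E} → run D
t=5: ready={A,B,C,D,E} → run D
t=6: ready={A,B,C,E} → run C
t=7: ready={A,B,C,E,F} → run C
t=8: ready={A,B,E,F} → run B
t=9: ready={A,B,E,F} → run B
t=10: ready={A,B,E,F,G} → run G
t=11: ready={A,B,E,F,G,H} → run G
t=12: ready={A,B,E,F,H} → run B
t=13: ready={A,E,F,H} → run F
t=14: ready={A,E,F,H} → run F
t=15: ready={A,E,F,H} → run F
t=16: ready={A,E,F,H} → run F
t=17: ready={A,E,H} → run A
t=18: ready={E,H} → run E
t=19: ready={E,H} → run E
t=20: ready={E,H} → run E
t=21: ready={E,H} → run E
t=22: ready={E,H} → run E
t=23: ready={E,H} → run E
t=24: ready={H} → run H
t=25: ready={H} → run H
t=26: ready={H} → run H
t=27: ready={H} → run H
t=28: ready={H} → run H
t=29: (idle)
t=30: (idle)
t=31: (idle)
t=32: (idle)
t=33: (idle)
t=34: (idle)
t=35: (idle)
t=36: (idle)
t=37: (idle)
t=38: (idle)
t=39: (idle)

completion order = D, C, G, B, F, A, E, H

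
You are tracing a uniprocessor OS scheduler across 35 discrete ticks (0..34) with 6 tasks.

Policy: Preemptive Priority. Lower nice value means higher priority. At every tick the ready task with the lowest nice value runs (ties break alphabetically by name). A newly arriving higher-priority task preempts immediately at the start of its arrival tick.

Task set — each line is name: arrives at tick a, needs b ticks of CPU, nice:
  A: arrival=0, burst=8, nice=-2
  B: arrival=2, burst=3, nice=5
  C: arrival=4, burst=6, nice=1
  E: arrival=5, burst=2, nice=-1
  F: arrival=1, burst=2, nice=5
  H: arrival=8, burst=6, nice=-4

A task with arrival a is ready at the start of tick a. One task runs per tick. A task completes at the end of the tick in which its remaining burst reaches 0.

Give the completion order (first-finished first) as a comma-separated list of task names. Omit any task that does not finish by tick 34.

completion order = A, H, E, C, B, F

t=0: ready={A} → run A
t=1: ready={A,F} → run A
t=2: ready={A,B,F} → run A
t=3: ready={A,B,F} → run A
t=4: ready={A,B,C,F} → run A
t=5: ready={A,B,C,E,F} → run A
t=6: ready={A,B,C,E,F} → run A
t=7: ready={A,B,C,E,F} → run A
t=8: ready={B,C,E,F,H} → run H
t=9: ready={B,C,E,F,H} → run H
t=10: ready={B,C,E,F,H} → run H
t=11: ready={B,C,E,F,H} → run H
t=12: ready={B,C,E,F,H} → run H
t=13: ready={B,C,E,F,H} → run H
t=14: ready={B,C,E,F} → run E
t=15: ready={B,C,E,F} → run E
t=16: ready={B,C,F} → run C
t=17: ready={B,C,F} → run C
t=18: ready={B,C,F} → run C
t=19: ready={B,C,F} → run C
t=20: ready={B,C,F} → run C
t=21: ready={B,C,F} → run C
t=22: ready={B,F} → run B
t=23: ready={B,F} → run B
t=24: ready={B,F} → run B
t=25: ready={F} → run F
t=26: ready={F} → run F
t=27: (idle)
t=28: (idle)
t=29: (idle)
t=30: (idle)
t=31: (idle)
t=32: (idle)
t=33: (idle)
t=34: (idle)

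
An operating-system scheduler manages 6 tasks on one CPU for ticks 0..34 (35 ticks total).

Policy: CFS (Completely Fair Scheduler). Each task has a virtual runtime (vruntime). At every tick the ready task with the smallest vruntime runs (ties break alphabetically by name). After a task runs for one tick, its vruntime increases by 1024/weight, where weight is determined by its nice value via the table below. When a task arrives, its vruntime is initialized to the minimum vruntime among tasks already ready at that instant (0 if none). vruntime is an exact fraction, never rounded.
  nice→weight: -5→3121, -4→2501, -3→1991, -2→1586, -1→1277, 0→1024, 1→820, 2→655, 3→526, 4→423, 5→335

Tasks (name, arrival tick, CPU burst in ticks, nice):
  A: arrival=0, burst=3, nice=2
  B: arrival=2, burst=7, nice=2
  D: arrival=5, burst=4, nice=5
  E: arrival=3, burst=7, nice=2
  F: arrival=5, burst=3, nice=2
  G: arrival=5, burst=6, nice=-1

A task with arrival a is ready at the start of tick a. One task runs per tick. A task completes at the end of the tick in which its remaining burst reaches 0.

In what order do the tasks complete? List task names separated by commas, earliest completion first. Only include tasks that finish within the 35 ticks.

completion order = A, F, G, B, E, D

t=0: vr[A=0] → run A
t=1: vr[A=1024/655] → run A
t=2: vr[A=2048/655 B=2048/655] → run A
t=3: vr[B=2048/655 E=2048/655] → run B
t=4: vr[B=3072/655 E=2048/655] → run E
t=5: vr[B=3072/655 D=3072/655 E=3072/655 F=3072/655 G=3072/655] → run B
t=6: vr[B=4096/655 D=3072/655 E=3072/655 F=3072/655 G=3072/655] → run D
t=7: vr[B=4096/655 D=339968/43885 E=3072/655 F=3072/655 G=3072/655] → run E
t=8: vr[B=4096/655 D=339968/43885 E=4096/655 F=3072/655 G=3072/655] → run F
t=9: vr[B=4096/655 D=339968/43885 E=4096/655 F=4096/655 G=3072/655] → run G
t=10: vr[B=4096/655 D=339968/43885 E=4096/655 F=4096/655 G=4593664/836435] → run G
t=11: vr[B=4096/655 D=339968/43885 E=4096/655 F=4096/655 G=5264384/836435] → run B
t=12: vr[B=1024/131 D=339968/43885 E=4096/655 F=4096/655 G=5264384/836435] → run E
t=13: vr[B=1024/131 D=339968/43885 E=1024/131 F=4096/655 G=5264384/836435] → run F
t=14: vr[B=1024/131 D=339968/43885 E=1024/131 F=1024/131 G=5264384/836435] → run G
t=15: vr[B=1024/131 D=339968/43885 E=1024/131 F=1024/131 G=5935104/836435] → run G
t=16: vr[B=1024/131 D=339968/43885 E=1024/131 F=1024/131 G=6605824/836435] → run D
t=17: vr[B=1024/131 D=474112/43885 E=1024/131 F=1024/131 G=6605824/836435] → run B
t=18: vr[B=6144/655 D=474112/43885 E=1024/131 F=1024/131 G=6605824/836435] → run E
t=19: vr[B=6144/655 D=474112/43885 E=6144/655 F=1024/131 G=6605824/836435] → run F
t=20: vr[B=6144/655 D=474112/43885 E=6144/655 G=6605824/836435] → run G
t=21: vr[B=6144/655 D=474112/43885 E=6144/655 G=7276544/836435] → run G
t=22: vr[B=6144/655 D=474112/43885 E=6144/655] → run B
t=23: vr[B=7168/655 D=474112/43885 E=6144/655] → run E
t=24: vr[B=7168/655 D=474112/43885 E=7168/655] → run D
t=25: vr[B=7168/655 D=608256/43885 E=7168/655] → run B
t=26: vr[B=8192/655 D=608256/43885 E=7168/655] → run E
t=27: vr[B=8192/655 D=608256/43885 E=8192/655] → run B
t=28: vr[D=608256/43885 E=8192/655] → run E
t=29: vr[D=608256/43885] → run D
t=30: (idle)
t=31: (idle)
t=32: (idle)
t=33: (idle)
t=34: (idle)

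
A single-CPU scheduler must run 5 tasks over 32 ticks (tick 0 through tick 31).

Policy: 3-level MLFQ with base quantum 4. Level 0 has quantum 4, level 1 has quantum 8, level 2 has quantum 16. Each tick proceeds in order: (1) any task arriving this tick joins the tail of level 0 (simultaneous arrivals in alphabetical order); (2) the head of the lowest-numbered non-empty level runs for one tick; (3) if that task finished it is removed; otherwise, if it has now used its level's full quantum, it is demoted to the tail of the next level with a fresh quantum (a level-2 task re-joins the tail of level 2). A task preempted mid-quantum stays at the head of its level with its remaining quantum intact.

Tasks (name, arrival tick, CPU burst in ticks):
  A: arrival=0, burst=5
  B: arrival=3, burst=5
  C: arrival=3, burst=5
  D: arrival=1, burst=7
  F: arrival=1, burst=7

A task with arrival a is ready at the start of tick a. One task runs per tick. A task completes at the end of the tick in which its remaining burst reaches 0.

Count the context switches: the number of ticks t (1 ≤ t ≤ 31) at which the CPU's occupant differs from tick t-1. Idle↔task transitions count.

t=0: L0/L1/L2 = A/-/- → run A
t=1: L0/L1/L2 = ADF/-/- → run A
t=2: L0/L1/L2 = ADF/-/- → run A
t=3: L0/L1/L2 = ADFBC/-/- → run A
t=4: L0/L1/L2 = DFBC/A/- → run D
t=5: L0/L1/L2 = DFBC/A/- → run D
t=6: L0/L1/L2 = DFBC/A/- → run D
t=7: L0/L1/L2 = DFBC/A/- → run D
t=8: L0/L1/L2 = FBC/AD/- → run F
t=9: L0/L1/L2 = FBC/AD/- → run F
t=10: L0/L1/L2 = FBC/AD/- → run F
t=11: L0/L1/L2 = FBC/AD/- → run F
t=12: L0/L1/L2 = BC/ADF/- → run B
t=13: L0/L1/L2 = BC/ADF/- → run B
t=14: L0/L1/L2 = BC/ADF/- → run B
t=15: L0/L1/L2 = BC/ADF/- → run B
t=16: L0/L1/L2 = C/ADFB/- → run C
t=17: L0/L1/L2 = C/ADFB/- → run C
t=18: L0/L1/L2 = C/ADFB/- → run C
t=19: L0/L1/L2 = C/ADFB/- → run C
t=20: L0/L1/L2 = -/ADFBC/- → run A
t=21: L0/L1/L2 = -/DFBC/- → run D
t=22: L0/L1/L2 = -/DFBC/- → run D
t=23: L0/L1/L2 = -/DFBC/- → run D
t=24: L0/L1/L2 = -/FBC/- → run F
t=25: L0/L1/L2 = -/FBC/- → run F
t=26: L0/L1/L2 = -/FBC/- → run F
t=27: L0/L1/L2 = -/BC/- → run B
t=28: L0/L1/L2 = -/C/- → run C
t=29: (idle)
t=30: (idle)
t=31: (idle)

context switches = 10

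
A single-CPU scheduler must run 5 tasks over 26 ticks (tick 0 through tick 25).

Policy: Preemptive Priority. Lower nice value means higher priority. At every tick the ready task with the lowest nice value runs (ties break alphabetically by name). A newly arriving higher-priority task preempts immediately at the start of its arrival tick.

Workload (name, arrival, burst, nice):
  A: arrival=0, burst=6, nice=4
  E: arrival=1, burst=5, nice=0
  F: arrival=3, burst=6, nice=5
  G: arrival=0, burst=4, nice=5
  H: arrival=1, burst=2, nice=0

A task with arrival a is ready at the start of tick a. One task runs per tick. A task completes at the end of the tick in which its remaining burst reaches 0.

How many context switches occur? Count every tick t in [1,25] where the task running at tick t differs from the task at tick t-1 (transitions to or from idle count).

t=0: ready={A,G} → run A
t=1: ready={A,E,G,H} → run E
t=2: ready={A,E,G,H} → run E
t=3: ready={A,E,F,G,H} → run E
t=4: ready={A,E,F,G,H} → run E
t=5: ready={A,E,F,G,H} → run E
t=6: ready={A,F,G,H} → run H
t=7: ready={A,F,G,H} → run H
t=8: ready={A,F,G} → run A
t=9: ready={A,F,G} → run A
t=10: ready={A,F,G} → run A
t=11: ready={A,F,G} → run A
t=12: ready={A,F,G} → run A
t=13: ready={F,G} → run F
t=14: ready={F,G} → run F
t=15: ready={F,G} → run F
t=16: ready={F,G} → run F
t=17: ready={F,G} → run F
t=18: ready={F,G} → run F
t=19: ready={G} → run G
t=20: ready={G} → run G
t=21: ready={G} → run G
t=22: ready={G} → run G
t=23: (idle)
t=24: (idle)
t=25: (idle)

context switches = 6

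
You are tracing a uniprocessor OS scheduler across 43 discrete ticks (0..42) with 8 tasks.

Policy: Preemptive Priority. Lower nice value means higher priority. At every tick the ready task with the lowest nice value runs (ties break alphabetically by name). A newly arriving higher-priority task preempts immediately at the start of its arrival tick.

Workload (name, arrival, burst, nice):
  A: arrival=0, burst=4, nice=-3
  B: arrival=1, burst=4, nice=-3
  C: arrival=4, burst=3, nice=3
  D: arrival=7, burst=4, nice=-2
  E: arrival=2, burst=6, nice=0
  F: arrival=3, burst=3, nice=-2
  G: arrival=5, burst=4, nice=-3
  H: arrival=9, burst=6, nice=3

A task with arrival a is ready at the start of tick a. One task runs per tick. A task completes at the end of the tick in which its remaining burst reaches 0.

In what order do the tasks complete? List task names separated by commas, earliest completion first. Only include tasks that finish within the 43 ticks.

completion order = A, B, G, D, F, E, C, H

t=0: ready={A} → run A
t=1: ready={A,B} → run A
t=2: ready={A,B,E} → run A
t=3: ready={A,B,E,F} → run A
t=4: ready={B,C,E,F} → run B
t=5: ready={B,C,E,F,G} → run B
t=6: ready={B,C,E,F,G} → run B
t=7: ready={B,C,D,E,F,G} → run B
t=8: ready={C,D,E,F,G} → run G
t=9: ready={C,D,E,F,G,H} → run G
t=10: ready={C,D,E,F,G,H} → run G
t=11: ready={C,D,E,F,G,H} → run G
t=12: ready={C,D,E,F,H} → run D
t=13: ready={C,D,E,F,H} → run D
t=14: ready={C,D,E,F,H} → run D
t=15: ready={C,D,E,F,H} → run D
t=16: ready={C,E,F,H} → run F
t=17: ready={C,E,F,H} → run F
t=18: ready={C,E,F,H} → run F
t=19: ready={C,E,H} → run E
t=20: ready={C,E,H} → run E
t=21: ready={C,E,H} → run E
t=22: ready={C,E,H} → run E
t=23: ready={C,E,H} → run E
t=24: ready={C,E,H} → run E
t=25: ready={C,H} → run C
t=26: ready={C,H} → run C
t=27: ready={C,H} → run C
t=28: ready={H} → run H
t=29: ready={H} → run H
t=30: ready={H} → run H
t=31: ready={H} → run H
t=32: ready={H} → run H
t=33: ready={H} → run H
t=34: (idle)
t=35: (idle)
t=36: (idle)
t=37: (idle)
t=38: (idle)
t=39: (idle)
t=40: (idle)
t=41: (idle)
t=42: (idle)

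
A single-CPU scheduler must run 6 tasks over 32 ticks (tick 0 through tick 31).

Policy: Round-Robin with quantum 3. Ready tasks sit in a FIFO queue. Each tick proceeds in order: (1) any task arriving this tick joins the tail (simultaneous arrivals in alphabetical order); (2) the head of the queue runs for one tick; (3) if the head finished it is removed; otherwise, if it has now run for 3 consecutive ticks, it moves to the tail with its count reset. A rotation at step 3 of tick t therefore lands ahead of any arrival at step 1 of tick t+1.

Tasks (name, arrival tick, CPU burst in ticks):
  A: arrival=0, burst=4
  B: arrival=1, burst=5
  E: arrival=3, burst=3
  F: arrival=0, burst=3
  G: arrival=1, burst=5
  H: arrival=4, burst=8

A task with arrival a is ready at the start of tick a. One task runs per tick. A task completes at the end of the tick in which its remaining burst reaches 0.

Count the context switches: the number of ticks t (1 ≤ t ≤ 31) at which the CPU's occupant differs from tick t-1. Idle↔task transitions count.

t=0: queue=[A,F] q_used=0 → run A
t=1: queue=[A,F,B,G] q_used=1 → run A
t=2: queue=[A,F,B,G] q_used=2 → run A
t=3: queue=[F,B,G,A,E] q_used=0 → run F
t=4: queue=[F,B,G,A,E,H] q_used=1 → run F
t=5: queue=[F,B,G,A,E,H] q_used=2 → run F
t=6: queue=[B,G,A,E,H] q_used=0 → run B
t=7: queue=[B,G,A,E,H] q_used=1 → run B
t=8: queue=[B,G,A,E,H] q_used=2 → run B
t=9: queue=[G,A,E,H,B] q_used=0 → run G
t=10: queue=[G,A,E,H,B] q_used=1 → run G
t=11: queue=[G,A,E,H,B] q_used=2 → run G
t=12: queue=[A,E,H,B,G] q_used=0 → run A
t=13: queue=[E,H,B,G] q_used=0 → run E
t=14: queue=[E,H,B,G] q_used=1 → run E
t=15: queue=[E,H,B,G] q_used=2 → run E
t=16: queue=[H,B,G] q_used=0 → run H
t=17: queue=[H,B,G] q_used=1 → run H
t=18: queue=[H,B,G] q_used=2 → run H
t=19: queue=[B,G,H] q_used=0 → run B
t=20: queue=[B,G,H] q_used=1 → run B
t=21: queue=[G,H] q_used=0 → run G
t=22: queue=[G,H] q_used=1 → run G
t=23: queue=[H] q_used=0 → run H
t=24: queue=[H] q_used=1 → run H
t=25: queue=[H] q_used=2 → run H
t=26: queue=[H] q_used=0 → run H
t=27: queue=[H] q_used=1 → run H
t=28: (idle)
t=29: (idle)
t=30: (idle)
t=31: (idle)

context switches = 10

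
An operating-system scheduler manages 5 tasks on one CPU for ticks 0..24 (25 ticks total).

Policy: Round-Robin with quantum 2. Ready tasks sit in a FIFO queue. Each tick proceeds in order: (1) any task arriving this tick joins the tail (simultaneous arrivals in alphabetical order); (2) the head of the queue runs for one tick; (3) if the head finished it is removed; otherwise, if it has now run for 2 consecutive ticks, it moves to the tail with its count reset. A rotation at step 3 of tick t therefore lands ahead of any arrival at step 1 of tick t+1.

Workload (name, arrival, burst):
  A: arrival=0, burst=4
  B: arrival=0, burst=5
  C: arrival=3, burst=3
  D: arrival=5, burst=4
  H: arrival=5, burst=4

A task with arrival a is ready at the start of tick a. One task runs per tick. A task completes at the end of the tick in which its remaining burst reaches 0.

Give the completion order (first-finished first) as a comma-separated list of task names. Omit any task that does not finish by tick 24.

completion order = A, C, B, D, H

t=0: queue=[A,B] q_used=0 → run A
t=1: queue=[A,B] q_used=1 → run A
t=2: queue=[B,A] q_used=0 → run B
t=3: queue=[B,A,C] q_used=1 → run B
t=4: queue=[A,C,B] q_used=0 → run A
t=5: queue=[A,C,B,D,H] q_used=1 → run A
t=6: queue=[C,B,D,H] q_used=0 → run C
t=7: queue=[C,B,D,H] q_used=1 → run C
t=8: queue=[B,D,H,C] q_used=0 → run B
t=9: queue=[B,D,H,C] q_used=1 → run B
t=10: queue=[D,H,C,B] q_used=0 → run D
t=11: queue=[D,H,C,B] q_used=1 → run D
t=12: queue=[H,C,B,D] q_used=0 → run H
t=13: queue=[H,C,B,D] q_used=1 → run H
t=14: queue=[C,B,D,H] q_used=0 → run C
t=15: queue=[B,D,H] q_used=0 → run B
t=16: queue=[D,H] q_used=0 → run D
t=17: queue=[D,H] q_used=1 → run D
t=18: queue=[H] q_used=0 → run H
t=19: queue=[H] q_used=1 → run H
t=20: (idle)
t=21: (idle)
t=22: (idle)
t=23: (idle)
t=24: (idle)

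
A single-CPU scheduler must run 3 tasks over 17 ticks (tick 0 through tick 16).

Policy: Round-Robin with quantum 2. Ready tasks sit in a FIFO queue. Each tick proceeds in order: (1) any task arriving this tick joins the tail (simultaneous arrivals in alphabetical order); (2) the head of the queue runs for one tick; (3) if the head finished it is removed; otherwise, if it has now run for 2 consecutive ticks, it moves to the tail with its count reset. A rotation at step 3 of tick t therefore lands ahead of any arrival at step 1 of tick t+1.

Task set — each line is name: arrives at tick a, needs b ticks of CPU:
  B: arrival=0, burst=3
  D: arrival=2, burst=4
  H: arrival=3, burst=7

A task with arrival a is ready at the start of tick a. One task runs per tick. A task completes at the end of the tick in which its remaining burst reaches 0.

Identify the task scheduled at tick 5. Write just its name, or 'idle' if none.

running at tick 5 = H

t=0: queue=[B] q_used=0 → run B
t=1: queue=[B] q_used=1 → run B
t=2: queue=[B,D] q_used=0 → run B
t=3: queue=[D,H] q_used=0 → run D
t=4: queue=[D,H] q_used=1 → run D
t=5: queue=[H,D] q_used=0 → run H
t=6: queue=[H,D] q_used=1 → run H
t=7: queue=[D,H] q_used=0 → run D
t=8: queue=[D,H] q_used=1 → run D
t=9: queue=[H] q_used=0 → run H
t=10: queue=[H] q_used=1 → run H
t=11: queue=[H] q_used=0 → run H
t=12: queue=[H] q_used=1 → run H
t=13: queue=[H] q_used=0 → run H
t=14: (idle)
t=15: (idle)
t=16: (idle)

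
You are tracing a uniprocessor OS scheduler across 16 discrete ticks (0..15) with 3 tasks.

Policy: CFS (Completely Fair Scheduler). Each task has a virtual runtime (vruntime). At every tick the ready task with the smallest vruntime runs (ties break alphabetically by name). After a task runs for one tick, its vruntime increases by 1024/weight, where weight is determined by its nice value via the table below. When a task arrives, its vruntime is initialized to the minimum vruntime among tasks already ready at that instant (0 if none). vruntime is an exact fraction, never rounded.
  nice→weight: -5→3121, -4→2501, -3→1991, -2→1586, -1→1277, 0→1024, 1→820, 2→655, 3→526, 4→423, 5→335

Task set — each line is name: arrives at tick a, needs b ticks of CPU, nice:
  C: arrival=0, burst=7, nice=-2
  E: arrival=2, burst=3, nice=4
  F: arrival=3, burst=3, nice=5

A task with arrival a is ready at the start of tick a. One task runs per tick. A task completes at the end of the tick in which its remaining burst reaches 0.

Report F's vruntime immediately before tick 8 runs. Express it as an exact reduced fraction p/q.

vruntime(F, start of tick 8) = 1155072/265655

t=0: vr[C=0] → run C
t=1: vr[C=512/793] → run C
t=2: vr[C=1024/793 E=1024/793] → run C
t=3: vr[C=1536/793 E=1024/793 F=1024/793] → run E
t=4: vr[C=1536/793 E=1245184/335439 F=1024/793] → run F
t=5: vr[C=1536/793 E=1245184/335439 F=1155072/265655] → run C
t=6: vr[C=2048/793 E=1245184/335439 F=1155072/265655] → run C
t=7: vr[C=2560/793 E=1245184/335439 F=1155072/265655] → run C
t=8: vr[C=3072/793 E=1245184/335439 F=1155072/265655] → run E
t=9: vr[C=3072/793 E=2057216/335439 F=1155072/265655] → run C
t=10: vr[E=2057216/335439 F=1155072/265655] → run F
t=11: vr[E=2057216/335439 F=1967104/265655] → run E
t=12: vr[F=1967104/265655] → run F
t=13: (idle)
t=14: (idle)
t=15: (idle)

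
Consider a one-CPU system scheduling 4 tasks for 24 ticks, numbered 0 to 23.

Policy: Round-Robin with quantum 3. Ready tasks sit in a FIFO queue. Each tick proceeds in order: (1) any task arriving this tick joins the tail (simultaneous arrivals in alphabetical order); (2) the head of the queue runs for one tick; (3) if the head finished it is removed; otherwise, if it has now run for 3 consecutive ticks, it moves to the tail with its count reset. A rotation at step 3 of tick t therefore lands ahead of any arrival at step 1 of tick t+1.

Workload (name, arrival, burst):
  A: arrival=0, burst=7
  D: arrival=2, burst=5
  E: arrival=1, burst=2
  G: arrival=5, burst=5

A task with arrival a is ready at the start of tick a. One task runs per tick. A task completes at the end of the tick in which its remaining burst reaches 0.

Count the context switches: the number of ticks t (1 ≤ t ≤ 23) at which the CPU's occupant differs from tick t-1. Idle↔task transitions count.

context switches = 8

t=0: queue=[A] q_used=0 → run A
t=1: queue=[A,E] q_used=1 → run A
t=2: queue=[A,E,D] q_used=2 → run A
t=3: queue=[E,D,A] q_used=0 → run E
t=4: queue=[E,D,A] q_used=1 → run E
t=5: queue=[D,A,G] q_used=0 → run D
t=6: queue=[D,A,G] q_used=1 → run D
t=7: queue=[D,A,G] q_used=2 → run D
t=8: queue=[A,G,D] q_used=0 → run A
t=9: queue=[A,G,D] q_used=1 → run A
t=10: queue=[A,G,D] q_used=2 → run A
t=11: queue=[G,D,A] q_used=0 → run G
t=12: queue=[G,D,A] q_used=1 → run G
t=13: queue=[G,D,A] q_used=2 → run G
t=14: queue=[D,A,G] q_used=0 → run D
t=15: queue=[D,A,G] q_used=1 → run D
t=16: queue=[A,G] q_used=0 → run A
t=17: queue=[G] q_used=0 → run G
t=18: queue=[G] q_used=1 → run G
t=19: (idle)
t=20: (idle)
t=21: (idle)
t=22: (idle)
t=23: (idle)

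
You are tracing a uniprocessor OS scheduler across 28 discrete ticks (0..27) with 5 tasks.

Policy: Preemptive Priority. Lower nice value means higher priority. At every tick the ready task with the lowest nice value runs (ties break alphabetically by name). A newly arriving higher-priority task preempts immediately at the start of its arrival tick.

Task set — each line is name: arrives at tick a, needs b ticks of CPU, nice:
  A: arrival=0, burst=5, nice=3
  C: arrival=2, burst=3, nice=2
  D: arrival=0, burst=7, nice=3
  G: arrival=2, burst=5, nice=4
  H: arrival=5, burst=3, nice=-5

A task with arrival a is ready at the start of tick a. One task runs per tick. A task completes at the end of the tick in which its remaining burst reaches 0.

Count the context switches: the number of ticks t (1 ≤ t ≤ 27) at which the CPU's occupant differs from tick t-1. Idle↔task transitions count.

context switches = 6

t=0: ready={A,D} → run A
t=1: ready={A,D} → run A
t=2: ready={A,C,D,G} → run C
t=3: ready={A,C,D,G} → run C
t=4: ready={A,C,D,G} → run C
t=5: ready={A,D,G,H} → run H
t=6: ready={A,D,G,H} → run H
t=7: ready={A,D,G,H} → run H
t=8: ready={A,D,G} → run A
t=9: ready={A,D,G} → run A
t=10: ready={A,D,G} → run A
t=11: ready={D,G} → run D
t=12: ready={D,G} → run D
t=13: ready={D,G} → run D
t=14: ready={D,G} → run D
t=15: ready={D,G} → run D
t=16: ready={D,G} → run D
t=17: ready={D,G} → run D
t=18: ready={G} → run G
t=19: ready={G} → run G
t=20: ready={G} → run G
t=21: ready={G} → run G
t=22: ready={G} → run G
t=23: (idle)
t=24: (idle)
t=25: (idle)
t=26: (idle)
t=27: (idle)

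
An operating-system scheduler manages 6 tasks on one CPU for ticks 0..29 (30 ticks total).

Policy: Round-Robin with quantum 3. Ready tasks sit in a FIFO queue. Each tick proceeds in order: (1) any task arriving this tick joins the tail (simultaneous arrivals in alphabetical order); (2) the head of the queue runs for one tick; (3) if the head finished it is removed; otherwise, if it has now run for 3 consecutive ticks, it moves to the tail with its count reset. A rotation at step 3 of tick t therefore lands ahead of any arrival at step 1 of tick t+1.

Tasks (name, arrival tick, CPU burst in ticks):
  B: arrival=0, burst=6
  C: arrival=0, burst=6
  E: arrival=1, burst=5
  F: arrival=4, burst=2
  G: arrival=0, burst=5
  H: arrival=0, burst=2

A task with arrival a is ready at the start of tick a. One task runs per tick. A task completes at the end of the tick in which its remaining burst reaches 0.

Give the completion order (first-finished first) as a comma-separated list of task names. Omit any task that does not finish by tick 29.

completion order = H, B, F, C, G, E

t=0: queue=[B,C,G,H] q_used=0 → run B
t=1: queue=[B,C,G,H,E] q_used=1 → run B
t=2: queue=[B,C,G,H,E] q_used=2 → run B
t=3: queue=[C,G,H,E,B] q_used=0 → run C
t=4: queue=[C,G,H,E,B,F] q_used=1 → run C
t=5: queue=[C,G,H,E,B,F] q_used=2 → run C
t=6: queue=[G,H,E,B,F,C] q_used=0 → run G
t=7: queue=[G,H,E,B,F,C] q_used=1 → run G
t=8: queue=[G,H,E,B,F,C] q_used=2 → run G
t=9: queue=[H,E,B,F,C,G] q_used=0 → run H
t=10: queue=[H,E,B,F,C,G] q_used=1 → run H
t=11: queue=[E,B,F,C,G] q_used=0 → run E
t=12: queue=[E,B,F,C,G] q_used=1 → run E
t=13: queue=[E,B,F,C,G] q_used=2 → run E
t=14: queue=[B,F,C,G,E] q_used=0 → run B
t=15: queue=[B,F,C,G,E] q_used=1 → run B
t=16: queue=[B,F,C,G,E] q_used=2 → run B
t=17: queue=[F,C,G,E] q_used=0 → run F
t=18: queue=[F,C,G,E] q_used=1 → run F
t=19: queue=[C,G,E] q_used=0 → run C
t=20: queue=[C,G,E] q_used=1 → run C
t=21: queue=[C,G,E] q_used=2 → run C
t=22: queue=[G,E] q_used=0 → run G
t=23: queue=[G,E] q_used=1 → run G
t=24: queue=[E] q_used=0 → run E
t=25: queue=[E] q_used=1 → run E
t=26: (idle)
t=27: (idle)
t=28: (idle)
t=29: (idle)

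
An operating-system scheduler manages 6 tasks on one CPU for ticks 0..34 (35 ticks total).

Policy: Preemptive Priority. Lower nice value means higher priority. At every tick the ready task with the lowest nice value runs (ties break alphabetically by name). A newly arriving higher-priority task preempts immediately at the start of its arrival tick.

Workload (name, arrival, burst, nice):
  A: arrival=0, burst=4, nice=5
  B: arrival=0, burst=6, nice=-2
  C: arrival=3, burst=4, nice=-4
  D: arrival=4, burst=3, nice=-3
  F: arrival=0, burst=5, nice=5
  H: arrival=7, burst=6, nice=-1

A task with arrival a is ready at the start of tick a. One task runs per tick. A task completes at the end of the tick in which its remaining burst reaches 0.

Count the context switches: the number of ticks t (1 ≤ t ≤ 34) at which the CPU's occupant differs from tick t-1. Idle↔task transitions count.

context switches = 7

t=0: ready={A,B,F} → run B
t=1: ready={A,B,F} → run B
t=2: ready={A,B,F} → run B
t=3: ready={A,B,C,F} → run C
t=4: ready={A,B,C,D,F} → run C
t=5: ready={A,B,C,D,F} → run C
t=6: ready={A,B,C,D,F} → run C
t=7: ready={A,B,D,F,H} → run D
t=8: ready={A,B,D,F,H} → run D
t=9: ready={A,B,D,F,H} → run D
t=10: ready={A,B,F,H} → run B
t=11: ready={A,B,F,H} → run B
t=12: ready={A,B,F,H} → run B
t=13: ready={A,F,H} → run H
t=14: ready={A,F,H} → run H
t=15: ready={A,F,H} → run H
t=16: ready={A,F,H} → run H
t=17: ready={A,F,H} → run H
t=18: ready={A,F,H} → run H
t=19: ready={A,F} → run A
t=20: ready={A,F} → run A
t=21: ready={A,F} → run A
t=22: ready={A,F} → run A
t=23: ready={F} → run F
t=24: ready={F} → run F
t=25: ready={F} → run F
t=26: ready={F} → run F
t=27: ready={F} → run F
t=28: (idle)
t=29: (idle)
t=30: (idle)
t=31: (idle)
t=32: (idle)
t=33: (idle)
t=34: (idle)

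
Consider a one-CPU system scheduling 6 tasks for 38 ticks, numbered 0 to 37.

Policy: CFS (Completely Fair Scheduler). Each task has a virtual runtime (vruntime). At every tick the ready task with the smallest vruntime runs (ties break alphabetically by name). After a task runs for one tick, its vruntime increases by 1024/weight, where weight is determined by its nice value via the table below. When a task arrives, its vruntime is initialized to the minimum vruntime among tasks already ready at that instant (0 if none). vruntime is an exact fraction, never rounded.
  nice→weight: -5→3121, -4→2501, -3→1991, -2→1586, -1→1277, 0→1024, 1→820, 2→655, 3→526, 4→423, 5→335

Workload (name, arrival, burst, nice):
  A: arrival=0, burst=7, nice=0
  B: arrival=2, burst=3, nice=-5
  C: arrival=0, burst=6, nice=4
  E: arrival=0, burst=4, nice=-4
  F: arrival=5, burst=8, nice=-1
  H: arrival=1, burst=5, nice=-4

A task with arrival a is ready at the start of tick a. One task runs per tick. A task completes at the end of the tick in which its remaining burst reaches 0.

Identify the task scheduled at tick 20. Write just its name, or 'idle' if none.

t=0: vr[A=0 C=0 E=0] → run A
t=1: vr[A=1 C=0 E=0 H=0] → run C
t=2: vr[A=1 B=0 C=1024/423 E=0 H=0] → run B
t=3: vr[A=1 B=1024/3121 C=1024/423 E=0 H=0] → run E
t=4: vr[A=1 B=1024/3121 C=1024/423 E=1024/2501 H=0] → run H
t=5: vr[A=1 B=1024/3121 C=1024/423 E=1024/2501 F=1024/3121 H=1024/2501] → run B
t=6: vr[A=1 B=2048/3121 C=1024/423 E=1024/2501 F=1024/3121 H=1024/2501] → run F
t=7: vr[A=1 B=2048/3121 C=1024/423 E=1024/2501 F=4503552/3985517 H=1024/2501] → run E
t=8: vr[A=1 B=2048/3121 C=1024/423 E=2048/2501 F=4503552/3985517 H=1024/2501] → run H
t=9: vr[A=1 B=2048/3121 C=1024/423 E=2048/2501 F=4503552/3985517 H=2048/2501] → run B
t=10: vr[A=1 C=1024/423 E=2048/2501 F=4503552/3985517 H=2048/2501] → run E
t=11: vr[A=1 C=1024/423 E=3072/2501 F=4503552/3985517 H=2048/2501] → run H
t=12: vr[A=1 C=1024/423 E=3072/2501 F=4503552/3985517 H=3072/2501] → run A
t=13: vr[A=2 C=1024/423 E=3072/2501 F=4503552/3985517 H=3072/2501] → run F
t=14: vr[A=2 C=1024/423 E=3072/2501 F=7699456/3985517 H=3072/2501] → run E
t=15: vr[A=2 C=1024/423 F=7699456/3985517 H=3072/2501] → run H
t=16: vr[A=2 C=1024/423 F=7699456/3985517 H=4096/2501] → run H
t=17: vr[A=2 C=1024/423 F=7699456/3985517] → run F
t=18: vr[A=2 C=1024/423 F=10895360/3985517] → run A
t=19: vr[A=3 C=1024/423 F=10895360/3985517] → run C
t=20: vr[A=3 C=2048/423 F=10895360/3985517] → run F
t=21: vr[A=3 C=2048/423 F=14091264/3985517] → run A
t=22: vr[A=4 C=2048/423 F=14091264/3985517] → run F
t=23: vr[A=4 C=2048/423 F=17287168/3985517] → run A
t=24: vr[A=5 C=2048/423 F=17287168/3985517] → run F
t=25: vr[A=5 C=2048/423 F=20483072/3985517] → run C
t=26: vr[A=5 C=1024/141 F=20483072/3985517] → run A
t=27: vr[A=6 C=1024/141 F=20483072/3985517] → run F
t=28: vr[A=6 C=1024/141 F=23678976/3985517] → run F
t=29: vr[A=6 C=1024/141] → run A
t=30: vr[C=1024/141] → run C
t=31: vr[C=4096/423] → run C
t=32: vr[C=5120/423] → run C
t=33: (idle)
t=34: (idle)
t=35: (idle)
t=36: (idle)
t=37: (idle)

running at tick 20 = F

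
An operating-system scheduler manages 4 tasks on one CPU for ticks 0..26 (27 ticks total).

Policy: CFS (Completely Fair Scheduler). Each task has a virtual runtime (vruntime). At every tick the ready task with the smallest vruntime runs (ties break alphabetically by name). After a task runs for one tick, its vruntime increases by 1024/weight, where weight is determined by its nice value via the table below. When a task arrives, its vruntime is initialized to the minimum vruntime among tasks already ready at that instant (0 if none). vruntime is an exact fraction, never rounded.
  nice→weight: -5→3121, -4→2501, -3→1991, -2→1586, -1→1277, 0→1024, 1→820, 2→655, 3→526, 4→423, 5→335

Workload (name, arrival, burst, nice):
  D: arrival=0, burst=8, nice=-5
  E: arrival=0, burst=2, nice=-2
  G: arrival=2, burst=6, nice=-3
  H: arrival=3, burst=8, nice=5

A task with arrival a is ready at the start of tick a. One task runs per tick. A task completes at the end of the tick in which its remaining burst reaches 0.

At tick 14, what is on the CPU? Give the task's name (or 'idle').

t=0: vr[D=0 E=0] → run D
t=1: vr[D=1024/3121 E=0] → run E
t=2: vr[D=1024/3121 E=512/793 G=1024/3121] → run D
t=3: vr[D=2048/3121 E=512/793 G=1024/3121 H=1024/3121] → run G
t=4: vr[D=2048/3121 E=512/793 G=5234688/6213911 H=1024/3121] → run H
t=5: vr[D=2048/3121 E=512/793 G=5234688/6213911 H=3538944/1045535] → run E
t=6: vr[D=2048/3121 G=5234688/6213911 H=3538944/1045535] → run D
t=7: vr[D=3072/3121 G=5234688/6213911 H=3538944/1045535] → run G
t=8: vr[D=3072/3121 G=8430592/6213911 H=3538944/1045535] → run D
t=9: vr[D=4096/3121 G=8430592/6213911 H=3538944/1045535] → run D
t=10: vr[D=5120/3121 G=8430592/6213911 H=3538944/1045535] → run G
t=11: vr[D=5120/3121 G=11626496/6213911 H=3538944/1045535] → run D
t=12: vr[D=6144/3121 G=11626496/6213911 H=3538944/1045535] → run G
t=13: vr[D=6144/3121 G=14822400/6213911 H=3538944/1045535] → run D
t=14: vr[D=7168/3121 G=14822400/6213911 H=3538944/1045535] → run D
t=15: vr[G=14822400/6213911 H=3538944/1045535] → run G
t=16: vr[G=18018304/6213911 H=3538944/1045535] → run G
t=17: vr[H=3538944/1045535] → run H
t=18: vr[H=6734848/1045535] → run H
t=19: vr[H=9930752/1045535] → run H
t=20: vr[H=13126656/1045535] → run H
t=21: vr[H=3264512/209107] → run H
t=22: vr[H=19518464/1045535] → run H
t=23: vr[H=22714368/1045535] → run H
t=24: (idle)
t=25: (idle)
t=26: (idle)

running at tick 14 = D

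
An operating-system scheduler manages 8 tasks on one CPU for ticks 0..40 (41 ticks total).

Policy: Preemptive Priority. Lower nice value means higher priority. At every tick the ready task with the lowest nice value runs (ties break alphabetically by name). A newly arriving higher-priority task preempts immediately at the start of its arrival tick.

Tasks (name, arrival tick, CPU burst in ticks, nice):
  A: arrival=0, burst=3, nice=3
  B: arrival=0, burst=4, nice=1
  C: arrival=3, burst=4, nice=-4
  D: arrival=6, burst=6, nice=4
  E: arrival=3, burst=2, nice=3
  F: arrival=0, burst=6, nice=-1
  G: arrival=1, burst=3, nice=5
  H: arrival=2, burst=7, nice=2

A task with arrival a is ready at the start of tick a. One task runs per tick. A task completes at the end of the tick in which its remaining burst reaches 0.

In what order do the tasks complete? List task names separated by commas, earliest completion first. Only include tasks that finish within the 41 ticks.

completion order = C, F, B, H, A, E, D, G

t=0: ready={A,B,F} → run F
t=1: ready={A,B,F,G} → run F
t=2: ready={A,B,F,G,H} → run F
t=3: ready={A,B,C,E,F,G,H} → run C
t=4: ready={A,B,C,E,F,G,H} → run C
t=5: ready={A,B,C,E,F,G,H} → run C
t=6: ready={A,B,C,D,E,F,G,H} → run C
t=7: ready={A,B,D,E,F,G,H} → run F
t=8: ready={A,B,D,E,F,G,H} → run F
t=9: ready={A,B,D,E,F,G,H} → run F
t=10: ready={A,B,D,E,G,H} → run B
t=11: ready={A,B,D,E,G,H} → run B
t=12: ready={A,B,D,E,G,H} → run B
t=13: ready={A,B,D,E,G,H} → run B
t=14: ready={A,D,E,G,H} → run H
t=15: ready={A,D,E,G,H} → run H
t=16: ready={A,D,E,G,H} → run H
t=17: ready={A,D,E,G,H} → run H
t=18: ready={A,D,E,G,H} → run H
t=19: ready={A,D,E,G,H} → run H
t=20: ready={A,D,E,G,H} → run H
t=21: ready={A,D,E,G} → run A
t=22: ready={A,D,E,G} → run A
t=23: ready={A,D,E,G} → run A
t=24: ready={D,E,G} → run E
t=25: ready={D,E,G} → run E
t=26: ready={D,G} → run D
t=27: ready={D,G} → run D
t=28: ready={D,G} → run D
t=29: ready={D,G} → run D
t=30: ready={D,G} → run D
t=31: ready={D,G} → run D
t=32: ready={G} → run G
t=33: ready={G} → run G
t=34: ready={G} → run G
t=35: (idle)
t=36: (idle)
t=37: (idle)
t=38: (idle)
t=39: (idle)
t=40: (idle)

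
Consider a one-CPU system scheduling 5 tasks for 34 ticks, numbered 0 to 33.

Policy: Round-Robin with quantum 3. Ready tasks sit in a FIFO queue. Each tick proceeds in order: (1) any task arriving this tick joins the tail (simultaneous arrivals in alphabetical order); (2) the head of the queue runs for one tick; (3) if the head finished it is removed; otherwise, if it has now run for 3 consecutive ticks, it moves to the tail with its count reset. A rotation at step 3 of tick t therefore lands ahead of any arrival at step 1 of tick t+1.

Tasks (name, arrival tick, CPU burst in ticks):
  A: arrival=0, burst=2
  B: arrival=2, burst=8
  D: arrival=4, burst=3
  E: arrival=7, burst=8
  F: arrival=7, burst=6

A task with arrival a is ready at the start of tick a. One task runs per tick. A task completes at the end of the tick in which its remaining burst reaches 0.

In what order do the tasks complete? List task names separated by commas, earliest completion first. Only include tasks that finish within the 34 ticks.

completion order = A, D, B, F, E

t=0: queue=[A] q_used=0 → run A
t=1: queue=[A] q_used=1 → run A
t=2: queue=[B] q_used=0 → run B
t=3: queue=[B] q_used=1 → run B
t=4: queue=[B,D] q_used=2 → run B
t=5: queue=[D,B] q_used=0 → run D
t=6: queue=[D,B] q_used=1 → run D
t=7: queue=[D,B,E,F] q_used=2 → run D
t=8: queue=[B,E,F] q_used=0 → run B
t=9: queue=[B,E,F] q_used=1 → run B
t=10: queue=[B,E,F] q_used=2 → run B
t=11: queue=[E,F,B] q_used=0 → run E
t=12: queue=[E,F,B] q_used=1 → run E
t=13: queue=[E,F,B] q_used=2 → run E
t=14: queue=[F,B,E] q_used=0 → run F
t=15: queue=[F,B,E] q_used=1 → run F
t=16: queue=[F,B,E] q_used=2 → run F
t=17: queue=[B,E,F] q_used=0 → run B
t=18: queue=[B,E,F] q_used=1 → run B
t=19: queue=[E,F] q_used=0 → run E
t=20: queue=[E,F] q_used=1 → run E
t=21: queue=[E,F] q_used=2 → run E
t=22: queue=[F,E] q_used=0 → run F
t=23: queue=[F,E] q_used=1 → run F
t=24: queue=[F,E] q_used=2 → run F
t=25: queue=[E] q_used=0 → run E
t=26: queue=[E] q_used=1 → run E
t=27: (idle)
t=28: (idle)
t=29: (idle)
t=30: (idle)
t=31: (idle)
t=32: (idle)
t=33: (idle)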